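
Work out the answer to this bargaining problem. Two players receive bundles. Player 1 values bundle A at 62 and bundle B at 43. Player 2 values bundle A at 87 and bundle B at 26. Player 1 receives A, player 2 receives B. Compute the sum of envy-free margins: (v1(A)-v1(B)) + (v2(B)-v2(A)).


Step 1: Player 1's margin = v1(A) - v1(B) = 62 - 43 = 19
Step 2: Player 2's margin = v2(B) - v2(A) = 26 - 87 = -61
Step 3: Total margin = 19 + -61 = -42

-42


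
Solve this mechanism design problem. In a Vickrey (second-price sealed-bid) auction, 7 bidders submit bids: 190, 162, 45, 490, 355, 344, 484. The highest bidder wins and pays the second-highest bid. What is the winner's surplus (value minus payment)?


Step 1: Sort bids in descending order: 490, 484, 355, 344, 190, 162, 45
Step 2: The winning bid is the highest: 490
Step 3: The payment equals the second-highest bid: 484
Step 4: Surplus = winner's bid - payment = 490 - 484 = 6

6


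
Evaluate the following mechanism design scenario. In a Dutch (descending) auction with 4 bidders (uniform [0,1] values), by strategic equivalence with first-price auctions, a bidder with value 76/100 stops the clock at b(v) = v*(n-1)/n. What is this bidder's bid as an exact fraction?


Step 1: Dutch auctions are strategically equivalent to first-price auctions
Step 2: The equilibrium bid is b(v) = v*(n-1)/n
Step 3: b = 19/25 * 3/4
Step 4: b = 57/100

57/100


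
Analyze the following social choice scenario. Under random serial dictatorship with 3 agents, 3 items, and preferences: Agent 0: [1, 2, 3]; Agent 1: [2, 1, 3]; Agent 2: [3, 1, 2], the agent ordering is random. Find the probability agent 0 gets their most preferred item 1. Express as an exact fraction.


Step 1: Agent 0 wants item 1
Step 2: There are 6 possible orderings of agents
Step 3: In 6 orderings, agent 0 gets item 1
Step 4: Probability = 6/6 = 1

1


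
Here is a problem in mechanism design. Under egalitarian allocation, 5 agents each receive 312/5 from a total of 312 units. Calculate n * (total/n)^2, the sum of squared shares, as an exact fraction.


Step 1: Each agent's share = 312/5
Step 2: Square of each share = (312/5)^2 = 97344/25
Step 3: Sum of squares = 5 * 97344/25 = 97344/5

97344/5


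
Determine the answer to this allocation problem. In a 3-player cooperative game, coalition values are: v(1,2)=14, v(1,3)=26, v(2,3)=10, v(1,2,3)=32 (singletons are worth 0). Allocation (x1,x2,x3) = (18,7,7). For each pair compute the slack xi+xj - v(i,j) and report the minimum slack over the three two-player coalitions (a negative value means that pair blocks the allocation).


Step 1: Slack for coalition (1,2): x1+x2 - v12 = 25 - 14 = 11
Step 2: Slack for coalition (1,3): x1+x3 - v13 = 25 - 26 = -1
Step 3: Slack for coalition (2,3): x2+x3 - v23 = 14 - 10 = 4
Step 4: Minimum slack = min(11, -1, 4) = -1, attained by (1,3); coalition (1,3) can block (slack < 0), so the allocation is not in the core

-1


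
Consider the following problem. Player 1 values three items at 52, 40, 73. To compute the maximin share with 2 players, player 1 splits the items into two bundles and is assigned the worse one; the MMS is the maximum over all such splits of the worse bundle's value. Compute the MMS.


Step 1: Item values = 52, 40, 73
Step 2: Enumerate all 2-bundle partitions and take the smaller bundle:
  Partition 1: {52} vs {40,73} -> bundles 52, 113; min = 52
  Partition 2: {40} vs {52,73} -> bundles 40, 125; min = 40
  Partition 3: {73} vs {52,40} -> bundles 73, 92; min = 73
Step 3: MMS = max(52, 40, 73) = 73

73


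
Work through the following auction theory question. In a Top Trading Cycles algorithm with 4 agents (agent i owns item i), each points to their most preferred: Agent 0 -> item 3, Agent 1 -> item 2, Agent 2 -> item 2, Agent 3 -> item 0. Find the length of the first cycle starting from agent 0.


Step 1: Trace the pointer graph from agent 0: 0 -> 3 -> 0
Step 2: A cycle is detected when we revisit agent 0
Step 3: The cycle is: 0 -> 3 -> 0
Step 4: Cycle length = 2

2


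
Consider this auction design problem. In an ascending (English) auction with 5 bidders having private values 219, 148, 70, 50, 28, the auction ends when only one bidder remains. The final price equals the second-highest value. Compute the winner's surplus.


Step 1: Identify the highest value: 219
Step 2: Identify the second-highest value: 148
Step 3: The final price = second-highest value = 148
Step 4: Surplus = 219 - 148 = 71

71


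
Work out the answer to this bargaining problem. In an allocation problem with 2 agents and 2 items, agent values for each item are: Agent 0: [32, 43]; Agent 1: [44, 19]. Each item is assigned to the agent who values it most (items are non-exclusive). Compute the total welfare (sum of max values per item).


Step 1: For each item, find the maximum value among all agents.
Step 2: Item 0 -> Agent 1 (value 44)
Step 3: Item 1 -> Agent 0 (value 43)
Step 4: Total welfare = 44 + 43 = 87

87


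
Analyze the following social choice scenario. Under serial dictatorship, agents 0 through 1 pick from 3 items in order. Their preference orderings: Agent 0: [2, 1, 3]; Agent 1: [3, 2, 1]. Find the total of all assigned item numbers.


Step 1: Agent 0 picks item 2
Step 2: Agent 1 picks item 3
Step 3: Sum = 2 + 3 = 5

5


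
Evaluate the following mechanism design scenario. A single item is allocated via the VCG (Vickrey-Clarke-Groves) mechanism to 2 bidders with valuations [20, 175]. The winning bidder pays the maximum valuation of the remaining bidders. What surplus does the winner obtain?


Step 1: The winner is the agent with the highest value: agent 1 with value 175
Step 2: Values of other agents: [20]
Step 3: VCG payment = max of others' values = 20
Step 4: Surplus = 175 - 20 = 155

155


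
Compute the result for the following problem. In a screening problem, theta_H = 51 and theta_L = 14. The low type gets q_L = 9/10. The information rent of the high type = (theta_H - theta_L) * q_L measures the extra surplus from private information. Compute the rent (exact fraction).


Step 1: theta_H - theta_L = 51 - 14 = 37
Step 2: Information rent = (theta_H - theta_L) * q_L
Step 3: = 37 * 9/10
Step 4: = 333/10

333/10


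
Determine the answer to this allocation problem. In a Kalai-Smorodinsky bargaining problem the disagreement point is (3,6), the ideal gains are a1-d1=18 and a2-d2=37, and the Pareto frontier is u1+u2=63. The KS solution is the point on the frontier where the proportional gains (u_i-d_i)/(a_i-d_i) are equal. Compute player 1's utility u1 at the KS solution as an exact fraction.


Step 1: At the KS point, (u1-d1)/r1 = (u2-d2)/r2 = t and u1+u2 = 63
Step 2: u1 = d1 + r1*t and u2 = d2 + r2*t, so (d1 + r1*t) + (d2 + r2*t) = 63
Step 3: t = (63 - 3 - 6)/(18 + 37) = 54/55
Step 4: u1 = d1 + r1*t = 3 + 18 * 54/55 = 1137/55
Step 5: (Check: u2 = d2 + r2*t = 2328/55; u1+u2 = 1137/55 + 2328/55 = 63, on the frontier.)

1137/55


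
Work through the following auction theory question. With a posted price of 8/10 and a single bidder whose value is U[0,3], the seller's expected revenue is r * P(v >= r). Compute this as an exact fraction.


Step 1: Posted price r = 4/5, value support [0,3]
Step 2: P(v >= r) = (3 - 4/5)/3 = 11/15
Step 3: Expected revenue = r * P(v >= r) = 4/5 * 11/15
Step 4: Revenue = 44/75

44/75


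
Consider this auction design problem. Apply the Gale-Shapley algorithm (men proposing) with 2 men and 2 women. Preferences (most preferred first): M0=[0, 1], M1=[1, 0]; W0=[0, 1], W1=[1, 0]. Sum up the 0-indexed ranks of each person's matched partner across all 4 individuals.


Step 1: Run Gale-Shapley (men propose, women hold best offer):
  M0 proposes to W0; she accepts
  M1 proposes to W1; she accepts
Step 2: Final matching: W0-M0, W1-M1
Step 3: 0-indexed ranks (man's rank of his match, then woman's): 0 + 0 + 0 + 0
Step 4: Total rank sum = 0

0


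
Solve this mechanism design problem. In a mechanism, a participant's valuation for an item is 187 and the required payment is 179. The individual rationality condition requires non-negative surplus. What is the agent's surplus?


Step 1: Surplus = value - payment = 187 - 179 = 8
Step 2: IR is satisfied (surplus >= 0)

8


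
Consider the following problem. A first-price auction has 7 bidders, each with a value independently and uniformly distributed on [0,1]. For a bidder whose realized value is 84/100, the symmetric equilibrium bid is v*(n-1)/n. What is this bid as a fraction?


Step 1: The symmetric BNE bidding function is b(v) = v * (n-1) / n
Step 2: Substitute v = 21/25 and n = 7
Step 3: b = 21/25 * 6/7
Step 4: b = 18/25

18/25


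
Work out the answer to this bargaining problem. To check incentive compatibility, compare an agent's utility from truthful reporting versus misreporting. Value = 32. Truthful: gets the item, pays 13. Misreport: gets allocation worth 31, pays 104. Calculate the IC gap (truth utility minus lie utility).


Step 1: U(truth) = value - payment = 32 - 13 = 19
Step 2: U(lie) = allocation - payment = 31 - 104 = -73
Step 3: IC gap = 19 - (-73) = 92

92


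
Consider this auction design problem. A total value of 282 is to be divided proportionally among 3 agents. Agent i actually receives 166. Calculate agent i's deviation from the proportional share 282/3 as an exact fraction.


Step 1: Proportional share = 282/3 = 94
Step 2: Agent's actual allocation = 166
Step 3: Excess = 166 - 94 = 72

72


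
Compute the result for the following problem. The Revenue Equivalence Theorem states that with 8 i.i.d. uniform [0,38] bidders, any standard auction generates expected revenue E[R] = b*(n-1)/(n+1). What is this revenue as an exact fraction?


Step 1: By Revenue Equivalence, expected revenue = b*(n-1)/(n+1)
Step 2: Substituting n = 8, b = 38
Step 3: Revenue = 38*(8-1)/(8+1) = 38*7/9
Step 4: Revenue = 266/9

266/9


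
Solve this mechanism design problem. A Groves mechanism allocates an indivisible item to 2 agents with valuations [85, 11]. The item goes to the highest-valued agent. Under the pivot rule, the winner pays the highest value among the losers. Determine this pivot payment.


Step 1: The efficient winner is agent 0 with value 85
Step 2: Other agents' values: [11]
Step 3: Pivot payment = max(others) = 11
Step 4: The winner pays 11

11


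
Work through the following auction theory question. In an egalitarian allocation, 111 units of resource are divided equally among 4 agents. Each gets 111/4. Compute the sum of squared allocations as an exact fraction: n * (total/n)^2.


Step 1: Each agent's share = 111/4
Step 2: Square of each share = (111/4)^2 = 12321/16
Step 3: Sum of squares = 4 * 12321/16 = 12321/4

12321/4


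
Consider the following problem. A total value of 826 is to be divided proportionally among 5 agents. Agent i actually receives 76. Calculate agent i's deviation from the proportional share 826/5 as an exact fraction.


Step 1: Proportional share = 826/5
Step 2: Agent's actual allocation = 76
Step 3: Excess = 76 - 826/5 = -446/5

-446/5


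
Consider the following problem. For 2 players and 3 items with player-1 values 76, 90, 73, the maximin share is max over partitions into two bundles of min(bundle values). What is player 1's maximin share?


Step 1: Item values = 76, 90, 73
Step 2: Enumerate all 2-bundle partitions and take the smaller bundle:
  Partition 1: {76} vs {90,73} -> bundles 76, 163; min = 76
  Partition 2: {90} vs {76,73} -> bundles 90, 149; min = 90
  Partition 3: {73} vs {76,90} -> bundles 73, 166; min = 73
Step 3: MMS = max(76, 90, 73) = 90

90


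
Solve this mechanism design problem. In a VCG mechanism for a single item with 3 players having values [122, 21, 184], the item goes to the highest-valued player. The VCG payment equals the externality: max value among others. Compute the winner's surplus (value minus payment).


Step 1: The winner is the agent with the highest value: agent 2 with value 184
Step 2: Values of other agents: [122, 21]
Step 3: VCG payment = max of others' values = 122
Step 4: Surplus = 184 - 122 = 62

62


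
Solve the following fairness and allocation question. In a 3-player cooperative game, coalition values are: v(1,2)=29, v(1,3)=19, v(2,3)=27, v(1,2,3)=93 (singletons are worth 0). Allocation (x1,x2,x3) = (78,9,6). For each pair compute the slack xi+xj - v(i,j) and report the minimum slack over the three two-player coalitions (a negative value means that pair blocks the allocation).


Step 1: Slack for coalition (1,2): x1+x2 - v12 = 87 - 29 = 58
Step 2: Slack for coalition (1,3): x1+x3 - v13 = 84 - 19 = 65
Step 3: Slack for coalition (2,3): x2+x3 - v23 = 15 - 27 = -12
Step 4: Minimum slack = min(58, 65, -12) = -12, attained by (2,3); coalition (2,3) can block (slack < 0), so the allocation is not in the core

-12


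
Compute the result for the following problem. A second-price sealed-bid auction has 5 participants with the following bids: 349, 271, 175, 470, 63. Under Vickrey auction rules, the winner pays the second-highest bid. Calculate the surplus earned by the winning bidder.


Step 1: Sort bids in descending order: 470, 349, 271, 175, 63
Step 2: The winning bid is the highest: 470
Step 3: The payment equals the second-highest bid: 349
Step 4: Surplus = winner's bid - payment = 470 - 349 = 121

121


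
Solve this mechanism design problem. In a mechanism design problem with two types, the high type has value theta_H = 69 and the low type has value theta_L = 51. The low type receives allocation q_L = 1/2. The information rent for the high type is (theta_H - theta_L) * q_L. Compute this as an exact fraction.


Step 1: theta_H - theta_L = 69 - 51 = 18
Step 2: Information rent = (theta_H - theta_L) * q_L
Step 3: = 18 * 1/2
Step 4: = 9

9


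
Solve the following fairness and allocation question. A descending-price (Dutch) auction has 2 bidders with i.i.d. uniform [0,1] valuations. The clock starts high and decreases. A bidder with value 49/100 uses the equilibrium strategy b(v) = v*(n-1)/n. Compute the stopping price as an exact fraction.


Step 1: Dutch auctions are strategically equivalent to first-price auctions
Step 2: The equilibrium bid is b(v) = v*(n-1)/n
Step 3: b = 49/100 * 1/2
Step 4: b = 49/200

49/200


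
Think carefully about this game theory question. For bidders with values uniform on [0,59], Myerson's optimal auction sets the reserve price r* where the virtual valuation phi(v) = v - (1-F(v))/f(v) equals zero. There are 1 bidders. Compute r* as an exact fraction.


Step 1: For U[0,59], F(v) = v/59 and f(v) = 1/59
Step 2: phi(v) = v - (1 - v/59)/(1/59) = v - (59 - v) = 2v - 59
Step 3: Set phi(r*) = 0: 2r* - 59 = 0
Step 4: r* = 59/2 (the number of bidders n = 1 does not enter)

59/2


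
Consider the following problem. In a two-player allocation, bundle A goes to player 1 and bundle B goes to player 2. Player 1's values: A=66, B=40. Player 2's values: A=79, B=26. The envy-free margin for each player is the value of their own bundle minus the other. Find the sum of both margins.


Step 1: Player 1's margin = v1(A) - v1(B) = 66 - 40 = 26
Step 2: Player 2's margin = v2(B) - v2(A) = 26 - 79 = -53
Step 3: Total margin = 26 + -53 = -27

-27


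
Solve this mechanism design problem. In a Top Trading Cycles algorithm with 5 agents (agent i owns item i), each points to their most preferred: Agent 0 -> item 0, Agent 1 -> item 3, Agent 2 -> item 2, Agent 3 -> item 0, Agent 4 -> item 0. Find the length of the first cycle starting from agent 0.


Step 1: Trace the pointer graph from agent 0: 0 -> 0
Step 2: A cycle is detected when we revisit agent 0
Step 3: The cycle is: 0 -> 0
Step 4: Cycle length = 1

1


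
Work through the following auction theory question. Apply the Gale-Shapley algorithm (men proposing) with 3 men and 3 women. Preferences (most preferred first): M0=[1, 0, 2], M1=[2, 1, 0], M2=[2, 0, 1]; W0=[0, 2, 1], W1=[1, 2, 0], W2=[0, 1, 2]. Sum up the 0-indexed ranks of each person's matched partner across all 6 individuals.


Step 1: Run Gale-Shapley (men propose, women hold best offer):
  M0 proposes to W1; she accepts
  M1 proposes to W2; she accepts
  M2 proposes to W2; rejected
  M2 proposes to W0; she accepts
Step 2: Final matching: W0-M2, W1-M0, W2-M1
Step 3: 0-indexed ranks (man's rank of his match, then woman's): 1 + 1 + 0 + 2 + 0 + 1
Step 4: Total rank sum = 5

5


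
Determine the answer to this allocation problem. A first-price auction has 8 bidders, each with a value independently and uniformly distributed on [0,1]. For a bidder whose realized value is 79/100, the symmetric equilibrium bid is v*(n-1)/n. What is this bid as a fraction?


Step 1: The symmetric BNE bidding function is b(v) = v * (n-1) / n
Step 2: Substitute v = 79/100 and n = 8
Step 3: b = 79/100 * 7/8
Step 4: b = 553/800

553/800


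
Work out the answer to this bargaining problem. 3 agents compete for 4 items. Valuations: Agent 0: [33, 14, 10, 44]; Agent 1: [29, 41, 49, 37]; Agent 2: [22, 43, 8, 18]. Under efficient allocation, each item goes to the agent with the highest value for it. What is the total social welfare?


Step 1: For each item, find the maximum value among all agents.
Step 2: Item 0 -> Agent 0 (value 33)
Step 3: Item 1 -> Agent 2 (value 43)
Step 4: Item 2 -> Agent 1 (value 49)
Step 5: Item 3 -> Agent 0 (value 44)
Step 6: Total welfare = 33 + 43 + 49 + 44 = 169

169


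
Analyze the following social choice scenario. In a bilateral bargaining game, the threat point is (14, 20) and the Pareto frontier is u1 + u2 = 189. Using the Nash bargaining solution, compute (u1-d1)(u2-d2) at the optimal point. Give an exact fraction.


Step 1: The Nash solution splits surplus symmetrically above the disagreement point
Step 2: u1 = (total + d1 - d2)/2 = (189 + 14 - 20)/2 = 183/2
Step 3: u2 = (total - d1 + d2)/2 = (189 - 14 + 20)/2 = 195/2
Step 4: Nash product = (183/2 - 14) * (195/2 - 20)
Step 5: = 155/2 * 155/2 = 24025/4

24025/4


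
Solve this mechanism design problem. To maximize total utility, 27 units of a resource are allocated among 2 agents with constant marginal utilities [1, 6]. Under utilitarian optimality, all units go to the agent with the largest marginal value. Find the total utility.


Step 1: The marginal utilities are [1, 6]
Step 2: The highest marginal utility is 6
Step 3: All 27 units go to that agent
Step 4: Total utility = 6 * 27 = 162

162


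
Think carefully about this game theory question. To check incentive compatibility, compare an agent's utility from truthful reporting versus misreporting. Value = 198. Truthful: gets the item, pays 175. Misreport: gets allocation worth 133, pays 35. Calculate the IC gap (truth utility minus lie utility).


Step 1: U(truth) = value - payment = 198 - 175 = 23
Step 2: U(lie) = allocation - payment = 133 - 35 = 98
Step 3: IC gap = 23 - 98 = -75

-75


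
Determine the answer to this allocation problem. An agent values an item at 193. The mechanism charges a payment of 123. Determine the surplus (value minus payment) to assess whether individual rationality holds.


Step 1: Surplus = value - payment = 193 - 123 = 70
Step 2: IR is satisfied (surplus >= 0)

70


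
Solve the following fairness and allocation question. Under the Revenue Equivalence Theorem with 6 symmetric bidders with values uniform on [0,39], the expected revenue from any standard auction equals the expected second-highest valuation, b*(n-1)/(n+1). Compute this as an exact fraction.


Step 1: By Revenue Equivalence, expected revenue = b*(n-1)/(n+1)
Step 2: Substituting n = 6, b = 39
Step 3: Revenue = 39*(6-1)/(6+1) = 39*5/7
Step 4: Revenue = 195/7

195/7


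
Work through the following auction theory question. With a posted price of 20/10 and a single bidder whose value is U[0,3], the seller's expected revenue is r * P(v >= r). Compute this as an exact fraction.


Step 1: Posted price r = 2, value support [0,3]
Step 2: P(v >= r) = (3 - 2)/3 = 1/3
Step 3: Expected revenue = r * P(v >= r) = 2 * 1/3
Step 4: Revenue = 2/3

2/3


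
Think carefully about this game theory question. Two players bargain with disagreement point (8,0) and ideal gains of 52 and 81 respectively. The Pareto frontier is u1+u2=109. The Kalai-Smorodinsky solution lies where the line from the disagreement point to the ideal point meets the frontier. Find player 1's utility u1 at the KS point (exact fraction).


Step 1: At the KS point, (u1-d1)/r1 = (u2-d2)/r2 = t and u1+u2 = 109
Step 2: u1 = d1 + r1*t and u2 = d2 + r2*t, so (d1 + r1*t) + (d2 + r2*t) = 109
Step 3: t = (109 - 8 - 0)/(52 + 81) = 101/133
Step 4: u1 = d1 + r1*t = 8 + 52 * 101/133 = 6316/133
Step 5: (Check: u2 = d2 + r2*t = 8181/133; u1+u2 = 6316/133 + 8181/133 = 109, on the frontier.)

6316/133


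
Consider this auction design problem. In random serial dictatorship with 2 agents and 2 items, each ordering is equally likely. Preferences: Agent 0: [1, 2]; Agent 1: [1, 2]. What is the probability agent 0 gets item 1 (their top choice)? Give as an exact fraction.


Step 1: Agent 0 wants item 1
Step 2: There are 2 possible orderings of agents
Step 3: In 1 orderings, agent 0 gets item 1
Step 4: Probability = 1/2

1/2


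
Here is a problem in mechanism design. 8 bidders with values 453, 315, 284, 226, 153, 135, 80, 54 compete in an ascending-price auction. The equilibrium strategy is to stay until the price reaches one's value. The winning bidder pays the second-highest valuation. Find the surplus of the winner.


Step 1: Identify the highest value: 453
Step 2: Identify the second-highest value: 315
Step 3: The final price = second-highest value = 315
Step 4: Surplus = 453 - 315 = 138

138


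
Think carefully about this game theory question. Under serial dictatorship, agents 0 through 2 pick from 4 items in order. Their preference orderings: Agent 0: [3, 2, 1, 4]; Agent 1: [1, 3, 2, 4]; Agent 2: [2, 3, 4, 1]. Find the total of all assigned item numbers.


Step 1: Agent 0 picks item 3
Step 2: Agent 1 picks item 1
Step 3: Agent 2 picks item 2
Step 4: Sum = 3 + 1 + 2 = 6

6


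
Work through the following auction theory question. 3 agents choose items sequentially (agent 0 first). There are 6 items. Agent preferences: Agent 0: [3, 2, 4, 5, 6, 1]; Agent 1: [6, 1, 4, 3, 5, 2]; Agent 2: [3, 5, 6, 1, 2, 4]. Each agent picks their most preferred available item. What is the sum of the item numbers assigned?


Step 1: Agent 0 picks item 3
Step 2: Agent 1 picks item 6
Step 3: Agent 2 picks item 5
Step 4: Sum = 3 + 6 + 5 = 14

14


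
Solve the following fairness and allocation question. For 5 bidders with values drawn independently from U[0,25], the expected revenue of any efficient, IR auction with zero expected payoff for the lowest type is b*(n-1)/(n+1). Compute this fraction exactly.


Step 1: By Revenue Equivalence, expected revenue = b*(n-1)/(n+1)
Step 2: Substituting n = 5, b = 25
Step 3: Revenue = 25*(5-1)/(5+1) = 25*4/6
Step 4: Revenue = 100/6 = 50/3

50/3


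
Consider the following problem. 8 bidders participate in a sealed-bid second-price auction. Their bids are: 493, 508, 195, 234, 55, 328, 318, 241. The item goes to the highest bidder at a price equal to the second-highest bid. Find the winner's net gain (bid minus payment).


Step 1: Sort bids in descending order: 508, 493, 328, 318, 241, 234, 195, 55
Step 2: The winning bid is the highest: 508
Step 3: The payment equals the second-highest bid: 493
Step 4: Surplus = winner's bid - payment = 508 - 493 = 15

15


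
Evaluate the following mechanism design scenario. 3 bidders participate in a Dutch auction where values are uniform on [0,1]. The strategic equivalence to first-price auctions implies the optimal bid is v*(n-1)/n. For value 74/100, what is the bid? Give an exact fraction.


Step 1: Dutch auctions are strategically equivalent to first-price auctions
Step 2: The equilibrium bid is b(v) = v*(n-1)/n
Step 3: b = 37/50 * 2/3
Step 4: b = 37/75

37/75


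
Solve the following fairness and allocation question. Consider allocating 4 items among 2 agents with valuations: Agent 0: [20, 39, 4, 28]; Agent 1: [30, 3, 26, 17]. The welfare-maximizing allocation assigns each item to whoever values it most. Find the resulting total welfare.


Step 1: For each item, find the maximum value among all agents.
Step 2: Item 0 -> Agent 1 (value 30)
Step 3: Item 1 -> Agent 0 (value 39)
Step 4: Item 2 -> Agent 1 (value 26)
Step 5: Item 3 -> Agent 0 (value 28)
Step 6: Total welfare = 30 + 39 + 26 + 28 = 123

123


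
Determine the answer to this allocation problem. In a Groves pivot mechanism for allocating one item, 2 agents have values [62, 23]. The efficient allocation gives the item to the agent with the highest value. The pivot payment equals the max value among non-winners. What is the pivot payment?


Step 1: The efficient winner is agent 0 with value 62
Step 2: Other agents' values: [23]
Step 3: Pivot payment = max(others) = 23
Step 4: The winner pays 23

23


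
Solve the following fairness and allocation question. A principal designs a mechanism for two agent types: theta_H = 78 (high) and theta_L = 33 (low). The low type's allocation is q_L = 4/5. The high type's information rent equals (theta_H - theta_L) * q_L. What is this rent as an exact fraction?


Step 1: theta_H - theta_L = 78 - 33 = 45
Step 2: Information rent = (theta_H - theta_L) * q_L
Step 3: = 45 * 4/5
Step 4: = 36

36


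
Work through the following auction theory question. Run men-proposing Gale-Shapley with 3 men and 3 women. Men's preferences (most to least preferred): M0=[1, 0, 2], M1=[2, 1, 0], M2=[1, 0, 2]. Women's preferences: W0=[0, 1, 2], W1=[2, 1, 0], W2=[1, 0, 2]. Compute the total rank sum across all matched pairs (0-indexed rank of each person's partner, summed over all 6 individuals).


Step 1: Run Gale-Shapley (men propose, women hold best offer):
  M0 proposes to W1; she accepts
  M1 proposes to W2; she accepts
  M2 proposes to W1; she switches from M0
  M0 proposes to W0; she accepts
Step 2: Final matching: W0-M0, W1-M2, W2-M1
Step 3: 0-indexed ranks (man's rank of his match, then woman's): 1 + 0 + 0 + 0 + 0 + 0
Step 4: Total rank sum = 1

1


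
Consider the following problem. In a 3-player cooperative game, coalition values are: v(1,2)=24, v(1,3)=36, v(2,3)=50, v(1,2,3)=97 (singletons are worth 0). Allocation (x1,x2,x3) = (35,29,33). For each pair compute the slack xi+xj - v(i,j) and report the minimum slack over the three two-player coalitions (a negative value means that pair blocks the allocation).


Step 1: Slack for coalition (1,2): x1+x2 - v12 = 64 - 24 = 40
Step 2: Slack for coalition (1,3): x1+x3 - v13 = 68 - 36 = 32
Step 3: Slack for coalition (2,3): x2+x3 - v23 = 62 - 50 = 12
Step 4: Minimum slack = min(40, 32, 12) = 12, attained by (2,3); no pair can gain by deviating, so the allocation is in the core

12


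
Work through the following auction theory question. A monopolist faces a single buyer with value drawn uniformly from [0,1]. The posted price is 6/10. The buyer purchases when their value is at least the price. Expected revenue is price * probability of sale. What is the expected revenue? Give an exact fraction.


Step 1: Posted price r = 3/5, value support [0,1]
Step 2: P(v >= r) = (1 - 3/5)/1 = 2/5
Step 3: Expected revenue = r * P(v >= r) = 3/5 * 2/5
Step 4: Revenue = 6/25

6/25


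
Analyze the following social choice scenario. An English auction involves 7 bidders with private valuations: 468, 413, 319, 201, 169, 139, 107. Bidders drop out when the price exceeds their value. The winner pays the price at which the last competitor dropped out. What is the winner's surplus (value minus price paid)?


Step 1: Identify the highest value: 468
Step 2: Identify the second-highest value: 413
Step 3: The final price = second-highest value = 413
Step 4: Surplus = 468 - 413 = 55

55


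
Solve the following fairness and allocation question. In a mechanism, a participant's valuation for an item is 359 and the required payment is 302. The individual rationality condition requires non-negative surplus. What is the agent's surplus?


Step 1: Surplus = value - payment = 359 - 302 = 57
Step 2: IR is satisfied (surplus >= 0)

57


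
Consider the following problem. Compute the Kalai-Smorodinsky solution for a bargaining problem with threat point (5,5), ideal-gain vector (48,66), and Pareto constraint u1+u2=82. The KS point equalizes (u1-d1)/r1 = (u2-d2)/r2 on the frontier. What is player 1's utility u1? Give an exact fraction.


Step 1: At the KS point, (u1-d1)/r1 = (u2-d2)/r2 = t and u1+u2 = 82
Step 2: u1 = d1 + r1*t and u2 = d2 + r2*t, so (d1 + r1*t) + (d2 + r2*t) = 82
Step 3: t = (82 - 5 - 5)/(48 + 66) = 72/114 = 12/19
Step 4: u1 = d1 + r1*t = 5 + 48 * 12/19 = 671/19
Step 5: (Check: u2 = d2 + r2*t = 887/19; u1+u2 = 671/19 + 887/19 = 82, on the frontier.)

671/19


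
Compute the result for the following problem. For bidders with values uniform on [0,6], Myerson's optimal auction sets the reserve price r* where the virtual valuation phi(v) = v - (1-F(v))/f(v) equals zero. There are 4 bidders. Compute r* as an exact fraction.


Step 1: For U[0,6], F(v) = v/6 and f(v) = 1/6
Step 2: phi(v) = v - (1 - v/6)/(1/6) = v - (6 - v) = 2v - 6
Step 3: Set phi(r*) = 0: 2r* - 6 = 0
Step 4: r* = 6/2 = 3 (the number of bidders n = 4 does not enter)

3


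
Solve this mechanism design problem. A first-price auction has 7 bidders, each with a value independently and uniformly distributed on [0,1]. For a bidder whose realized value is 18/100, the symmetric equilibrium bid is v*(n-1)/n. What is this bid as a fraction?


Step 1: The symmetric BNE bidding function is b(v) = v * (n-1) / n
Step 2: Substitute v = 9/50 and n = 7
Step 3: b = 9/50 * 6/7
Step 4: b = 27/175

27/175


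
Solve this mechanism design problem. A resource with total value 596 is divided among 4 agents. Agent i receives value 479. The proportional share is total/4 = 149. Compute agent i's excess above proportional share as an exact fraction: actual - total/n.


Step 1: Proportional share = 596/4 = 149
Step 2: Agent's actual allocation = 479
Step 3: Excess = 479 - 149 = 330

330


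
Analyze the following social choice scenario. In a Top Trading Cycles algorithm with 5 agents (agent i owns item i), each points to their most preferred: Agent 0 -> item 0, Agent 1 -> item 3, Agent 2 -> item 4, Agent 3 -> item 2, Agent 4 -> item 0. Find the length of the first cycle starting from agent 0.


Step 1: Trace the pointer graph from agent 0: 0 -> 0
Step 2: A cycle is detected when we revisit agent 0
Step 3: The cycle is: 0 -> 0
Step 4: Cycle length = 1

1


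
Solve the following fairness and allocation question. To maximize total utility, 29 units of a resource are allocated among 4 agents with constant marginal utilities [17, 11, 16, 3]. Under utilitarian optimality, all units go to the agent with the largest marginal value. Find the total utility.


Step 1: The marginal utilities are [17, 11, 16, 3]
Step 2: The highest marginal utility is 17
Step 3: All 29 units go to that agent
Step 4: Total utility = 17 * 29 = 493

493


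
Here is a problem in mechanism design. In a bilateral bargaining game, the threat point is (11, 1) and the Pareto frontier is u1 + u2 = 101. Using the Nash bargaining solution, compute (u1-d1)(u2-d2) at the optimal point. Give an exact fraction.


Step 1: The Nash solution splits surplus symmetrically above the disagreement point
Step 2: u1 = (total + d1 - d2)/2 = (101 + 11 - 1)/2 = 111/2
Step 3: u2 = (total - d1 + d2)/2 = (101 - 11 + 1)/2 = 91/2
Step 4: Nash product = (111/2 - 11) * (91/2 - 1)
Step 5: = 89/2 * 89/2 = 7921/4

7921/4


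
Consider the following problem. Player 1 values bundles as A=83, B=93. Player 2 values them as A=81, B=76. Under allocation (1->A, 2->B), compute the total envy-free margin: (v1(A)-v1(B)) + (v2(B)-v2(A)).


Step 1: Player 1's margin = v1(A) - v1(B) = 83 - 93 = -10
Step 2: Player 2's margin = v2(B) - v2(A) = 76 - 81 = -5
Step 3: Total margin = -10 + -5 = -15

-15


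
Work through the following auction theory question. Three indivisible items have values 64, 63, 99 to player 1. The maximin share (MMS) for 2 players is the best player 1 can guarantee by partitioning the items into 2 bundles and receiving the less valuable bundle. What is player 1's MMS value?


Step 1: Item values = 64, 63, 99
Step 2: Enumerate all 2-bundle partitions and take the smaller bundle:
  Partition 1: {64} vs {63,99} -> bundles 64, 162; min = 64
  Partition 2: {63} vs {64,99} -> bundles 63, 163; min = 63
  Partition 3: {99} vs {64,63} -> bundles 99, 127; min = 99
Step 3: MMS = max(64, 63, 99) = 99

99


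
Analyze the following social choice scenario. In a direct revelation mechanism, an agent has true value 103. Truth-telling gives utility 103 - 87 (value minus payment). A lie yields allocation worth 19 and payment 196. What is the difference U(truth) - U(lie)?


Step 1: U(truth) = value - payment = 103 - 87 = 16
Step 2: U(lie) = allocation - payment = 19 - 196 = -177
Step 3: IC gap = 16 - (-177) = 193

193


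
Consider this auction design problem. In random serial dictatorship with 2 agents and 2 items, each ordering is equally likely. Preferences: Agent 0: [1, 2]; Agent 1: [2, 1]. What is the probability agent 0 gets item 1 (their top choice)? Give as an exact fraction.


Step 1: Agent 0 wants item 1
Step 2: There are 2 possible orderings of agents
Step 3: In 2 orderings, agent 0 gets item 1
Step 4: Probability = 2/2 = 1

1


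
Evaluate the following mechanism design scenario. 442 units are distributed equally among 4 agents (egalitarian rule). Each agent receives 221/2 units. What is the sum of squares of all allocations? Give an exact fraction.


Step 1: Each agent's share = 442/4 = 221/2
Step 2: Square of each share = (221/2)^2 = 48841/4
Step 3: Sum of squares = 4 * 48841/4 = 48841

48841


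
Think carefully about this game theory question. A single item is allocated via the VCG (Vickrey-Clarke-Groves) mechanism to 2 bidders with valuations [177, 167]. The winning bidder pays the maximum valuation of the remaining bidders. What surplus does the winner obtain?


Step 1: The winner is the agent with the highest value: agent 0 with value 177
Step 2: Values of other agents: [167]
Step 3: VCG payment = max of others' values = 167
Step 4: Surplus = 177 - 167 = 10

10


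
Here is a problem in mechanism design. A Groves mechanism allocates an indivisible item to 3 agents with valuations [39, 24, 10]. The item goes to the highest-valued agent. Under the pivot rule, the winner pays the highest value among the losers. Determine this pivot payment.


Step 1: The efficient winner is agent 0 with value 39
Step 2: Other agents' values: [24, 10]
Step 3: Pivot payment = max(others) = 24
Step 4: The winner pays 24

24


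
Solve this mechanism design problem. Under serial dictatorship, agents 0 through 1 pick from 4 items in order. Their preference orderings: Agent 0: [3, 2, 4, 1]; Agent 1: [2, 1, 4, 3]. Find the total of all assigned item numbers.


Step 1: Agent 0 picks item 3
Step 2: Agent 1 picks item 2
Step 3: Sum = 3 + 2 = 5

5


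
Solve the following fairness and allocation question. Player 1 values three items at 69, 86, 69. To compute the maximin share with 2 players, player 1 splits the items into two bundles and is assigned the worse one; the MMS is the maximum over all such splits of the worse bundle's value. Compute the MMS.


Step 1: Item values = 69, 86, 69
Step 2: Enumerate all 2-bundle partitions and take the smaller bundle:
  Partition 1: {69} vs {86,69} -> bundles 69, 155; min = 69
  Partition 2: {86} vs {69,69} -> bundles 86, 138; min = 86
  Partition 3: {69} vs {69,86} -> bundles 69, 155; min = 69
Step 3: MMS = max(69, 86, 69) = 86

86


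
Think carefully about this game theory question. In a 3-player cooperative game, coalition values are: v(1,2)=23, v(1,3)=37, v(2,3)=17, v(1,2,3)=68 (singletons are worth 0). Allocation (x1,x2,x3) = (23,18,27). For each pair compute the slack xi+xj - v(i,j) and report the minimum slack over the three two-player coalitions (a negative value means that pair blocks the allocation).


Step 1: Slack for coalition (1,2): x1+x2 - v12 = 41 - 23 = 18
Step 2: Slack for coalition (1,3): x1+x3 - v13 = 50 - 37 = 13
Step 3: Slack for coalition (2,3): x2+x3 - v23 = 45 - 17 = 28
Step 4: Minimum slack = min(18, 13, 28) = 13, attained by (1,3); no pair can gain by deviating, so the allocation is in the core

13


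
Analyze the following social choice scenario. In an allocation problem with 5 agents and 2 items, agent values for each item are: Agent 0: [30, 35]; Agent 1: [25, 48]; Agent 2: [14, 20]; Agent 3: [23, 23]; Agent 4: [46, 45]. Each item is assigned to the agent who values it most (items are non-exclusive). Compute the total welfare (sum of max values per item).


Step 1: For each item, find the maximum value among all agents.
Step 2: Item 0 -> Agent 4 (value 46)
Step 3: Item 1 -> Agent 1 (value 48)
Step 4: Total welfare = 46 + 48 = 94

94


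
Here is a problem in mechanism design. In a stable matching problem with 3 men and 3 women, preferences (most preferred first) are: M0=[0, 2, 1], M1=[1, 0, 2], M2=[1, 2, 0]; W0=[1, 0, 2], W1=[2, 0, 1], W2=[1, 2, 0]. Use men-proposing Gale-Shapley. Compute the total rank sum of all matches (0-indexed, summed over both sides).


Step 1: Run Gale-Shapley (men propose, women hold best offer):
  M0 proposes to W0; she accepts
  M1 proposes to W1; she accepts
  M2 proposes to W1; she switches from M1
  M1 proposes to W0; she switches from M0
  M0 proposes to W2; she accepts
Step 2: Final matching: W0-M1, W1-M2, W2-M0
Step 3: 0-indexed ranks (man's rank of his match, then woman's): 1 + 0 + 0 + 0 + 1 + 2
Step 4: Total rank sum = 4

4


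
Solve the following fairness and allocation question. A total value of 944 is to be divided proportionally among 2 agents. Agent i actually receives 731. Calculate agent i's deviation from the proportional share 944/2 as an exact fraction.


Step 1: Proportional share = 944/2 = 472
Step 2: Agent's actual allocation = 731
Step 3: Excess = 731 - 472 = 259

259


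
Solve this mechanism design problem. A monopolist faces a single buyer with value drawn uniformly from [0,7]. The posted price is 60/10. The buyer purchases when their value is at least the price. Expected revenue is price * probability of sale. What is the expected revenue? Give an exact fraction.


Step 1: Posted price r = 6, value support [0,7]
Step 2: P(v >= r) = (7 - 6)/7 = 1/7
Step 3: Expected revenue = r * P(v >= r) = 6 * 1/7
Step 4: Revenue = 6/7

6/7


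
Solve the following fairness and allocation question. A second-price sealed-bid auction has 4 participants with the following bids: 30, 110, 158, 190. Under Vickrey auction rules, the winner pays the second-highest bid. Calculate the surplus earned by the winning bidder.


Step 1: Sort bids in descending order: 190, 158, 110, 30
Step 2: The winning bid is the highest: 190
Step 3: The payment equals the second-highest bid: 158
Step 4: Surplus = winner's bid - payment = 190 - 158 = 32

32


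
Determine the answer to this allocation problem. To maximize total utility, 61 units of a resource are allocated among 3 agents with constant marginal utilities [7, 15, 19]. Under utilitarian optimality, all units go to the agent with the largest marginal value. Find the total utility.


Step 1: The marginal utilities are [7, 15, 19]
Step 2: The highest marginal utility is 19
Step 3: All 61 units go to that agent
Step 4: Total utility = 19 * 61 = 1159

1159


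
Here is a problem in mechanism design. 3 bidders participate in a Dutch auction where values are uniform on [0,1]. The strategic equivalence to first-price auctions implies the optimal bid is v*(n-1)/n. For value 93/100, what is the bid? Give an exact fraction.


Step 1: Dutch auctions are strategically equivalent to first-price auctions
Step 2: The equilibrium bid is b(v) = v*(n-1)/n
Step 3: b = 93/100 * 2/3
Step 4: b = 31/50

31/50


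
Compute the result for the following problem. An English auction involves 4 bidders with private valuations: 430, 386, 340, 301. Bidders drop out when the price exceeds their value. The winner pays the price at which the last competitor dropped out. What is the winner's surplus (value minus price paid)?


Step 1: Identify the highest value: 430
Step 2: Identify the second-highest value: 386
Step 3: The final price = second-highest value = 386
Step 4: Surplus = 430 - 386 = 44

44
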